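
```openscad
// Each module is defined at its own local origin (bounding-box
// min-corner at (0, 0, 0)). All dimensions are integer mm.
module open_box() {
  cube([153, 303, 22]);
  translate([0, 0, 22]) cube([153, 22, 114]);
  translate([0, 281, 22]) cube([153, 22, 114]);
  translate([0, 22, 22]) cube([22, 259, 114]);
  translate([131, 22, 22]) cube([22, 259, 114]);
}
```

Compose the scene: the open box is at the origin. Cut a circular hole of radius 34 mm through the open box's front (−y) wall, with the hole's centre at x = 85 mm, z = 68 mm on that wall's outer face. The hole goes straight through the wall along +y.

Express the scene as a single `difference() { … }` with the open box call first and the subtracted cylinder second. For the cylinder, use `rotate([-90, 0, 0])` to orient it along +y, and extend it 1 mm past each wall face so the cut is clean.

difference() {
  open_box();
  translate([85, -1, 68]) rotate([-90, 0, 0]) cylinder(h = 24, r = 34);
}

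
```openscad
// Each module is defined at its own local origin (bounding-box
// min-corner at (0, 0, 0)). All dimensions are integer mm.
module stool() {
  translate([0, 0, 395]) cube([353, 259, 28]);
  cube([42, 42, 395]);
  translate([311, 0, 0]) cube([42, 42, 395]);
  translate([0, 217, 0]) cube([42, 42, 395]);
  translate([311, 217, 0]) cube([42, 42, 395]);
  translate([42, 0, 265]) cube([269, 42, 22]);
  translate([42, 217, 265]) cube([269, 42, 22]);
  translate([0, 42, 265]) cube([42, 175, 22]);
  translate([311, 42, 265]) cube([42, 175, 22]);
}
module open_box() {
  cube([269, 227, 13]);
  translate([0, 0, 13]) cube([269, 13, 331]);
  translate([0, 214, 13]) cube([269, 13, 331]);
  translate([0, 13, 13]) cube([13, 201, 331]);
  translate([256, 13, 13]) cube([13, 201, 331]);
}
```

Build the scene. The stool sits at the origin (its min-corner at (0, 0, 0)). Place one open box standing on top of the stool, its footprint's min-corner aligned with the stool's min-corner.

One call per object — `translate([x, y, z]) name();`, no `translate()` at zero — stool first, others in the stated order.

stool();
translate([0, 0, 423]) open_box();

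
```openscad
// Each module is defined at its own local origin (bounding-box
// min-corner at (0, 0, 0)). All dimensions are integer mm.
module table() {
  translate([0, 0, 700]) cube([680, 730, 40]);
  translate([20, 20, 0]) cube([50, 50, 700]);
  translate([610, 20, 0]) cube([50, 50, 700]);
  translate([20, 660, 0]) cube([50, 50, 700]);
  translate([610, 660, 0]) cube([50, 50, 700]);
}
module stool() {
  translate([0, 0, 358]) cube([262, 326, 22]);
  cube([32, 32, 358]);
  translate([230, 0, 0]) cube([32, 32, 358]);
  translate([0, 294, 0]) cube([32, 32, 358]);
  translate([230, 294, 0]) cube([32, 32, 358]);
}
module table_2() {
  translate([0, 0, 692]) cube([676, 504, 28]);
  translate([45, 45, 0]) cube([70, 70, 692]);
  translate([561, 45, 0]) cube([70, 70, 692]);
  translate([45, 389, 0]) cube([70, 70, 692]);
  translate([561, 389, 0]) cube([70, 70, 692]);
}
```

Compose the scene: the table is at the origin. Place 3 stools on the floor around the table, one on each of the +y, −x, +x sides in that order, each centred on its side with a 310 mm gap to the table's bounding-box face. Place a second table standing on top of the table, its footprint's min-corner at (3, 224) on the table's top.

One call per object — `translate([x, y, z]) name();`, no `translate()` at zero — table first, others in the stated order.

table();
translate([209, 1040, 0]) stool();
translate([-572, 202, 0]) stool();
translate([990, 202, 0]) stool();
translate([3, 224, 740]) table_2();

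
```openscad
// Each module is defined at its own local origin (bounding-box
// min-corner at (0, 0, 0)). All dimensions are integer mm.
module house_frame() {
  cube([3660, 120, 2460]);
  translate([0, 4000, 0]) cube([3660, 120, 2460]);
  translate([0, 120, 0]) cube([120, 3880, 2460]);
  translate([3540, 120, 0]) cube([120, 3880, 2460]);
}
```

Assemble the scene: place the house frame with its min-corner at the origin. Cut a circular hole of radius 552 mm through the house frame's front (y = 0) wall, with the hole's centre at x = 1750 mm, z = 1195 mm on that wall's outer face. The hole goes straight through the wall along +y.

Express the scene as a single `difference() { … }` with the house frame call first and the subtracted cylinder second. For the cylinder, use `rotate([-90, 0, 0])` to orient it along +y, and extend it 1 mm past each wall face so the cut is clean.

difference() {
  house_frame();
  translate([1750, -1, 1195]) rotate([-90, 0, 0]) cylinder(h = 122, r = 552);
}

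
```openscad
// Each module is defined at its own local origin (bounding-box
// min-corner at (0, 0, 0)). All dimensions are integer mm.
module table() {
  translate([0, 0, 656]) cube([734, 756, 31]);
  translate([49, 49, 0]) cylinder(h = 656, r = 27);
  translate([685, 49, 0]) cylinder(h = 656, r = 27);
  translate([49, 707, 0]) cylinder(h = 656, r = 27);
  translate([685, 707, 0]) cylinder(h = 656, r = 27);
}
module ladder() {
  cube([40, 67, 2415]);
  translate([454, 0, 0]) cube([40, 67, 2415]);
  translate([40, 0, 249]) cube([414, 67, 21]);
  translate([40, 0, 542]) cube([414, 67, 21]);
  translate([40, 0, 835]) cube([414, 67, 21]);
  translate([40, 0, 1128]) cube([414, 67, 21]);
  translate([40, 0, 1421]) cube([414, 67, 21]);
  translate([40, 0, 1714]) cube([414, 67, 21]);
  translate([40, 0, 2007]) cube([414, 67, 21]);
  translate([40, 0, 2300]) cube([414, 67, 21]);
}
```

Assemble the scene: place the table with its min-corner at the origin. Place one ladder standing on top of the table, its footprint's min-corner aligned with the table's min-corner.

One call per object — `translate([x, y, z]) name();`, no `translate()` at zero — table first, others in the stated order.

table();
translate([0, 0, 687]) ladder();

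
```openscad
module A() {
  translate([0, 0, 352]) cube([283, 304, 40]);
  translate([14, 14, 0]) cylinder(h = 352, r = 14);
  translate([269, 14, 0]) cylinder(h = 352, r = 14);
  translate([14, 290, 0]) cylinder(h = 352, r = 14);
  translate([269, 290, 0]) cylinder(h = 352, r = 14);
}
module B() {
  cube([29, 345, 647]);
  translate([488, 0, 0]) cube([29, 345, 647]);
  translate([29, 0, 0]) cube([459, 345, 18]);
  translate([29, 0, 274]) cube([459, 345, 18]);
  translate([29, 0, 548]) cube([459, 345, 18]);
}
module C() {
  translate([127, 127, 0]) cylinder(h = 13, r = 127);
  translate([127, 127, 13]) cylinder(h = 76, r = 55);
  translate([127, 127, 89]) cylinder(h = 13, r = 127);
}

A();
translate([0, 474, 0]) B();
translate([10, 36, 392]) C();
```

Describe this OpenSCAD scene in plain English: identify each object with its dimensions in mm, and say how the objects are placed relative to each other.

A is a four-legged stool. The seat is a 283×304×40 mm slab whose top surface is at z = 392 mm; four round legs, each 28 mm in diameter, run from the floor (z = 0) to the underside of the seat, each leg's axis is inset half a diameter from the nearest pair of seat edges (so the leg's bounding box is flush with the corner).

B is a bookshelf 517 mm wide overall, 345 mm deep and 647 mm tall. The two sides are 29 mm thick vertical panels. 3 horizontal shelves of 18 mm thickness span between the inner faces of the sides; the lowest shelf sits on the floor and shelves are stacked with a clear vertical gap of 256 mm between each pair.

C is a spool: two coaxial disc flanges of radius 127 mm and thickness 13 mm, joined by a core cylinder of radius 55 mm and height 76 mm. The lower flange rests on z = 0 and the three cylinders share a vertical axis.

The bookshelf is on the floor beside the stool on its +y side. The spool is on top of the stool.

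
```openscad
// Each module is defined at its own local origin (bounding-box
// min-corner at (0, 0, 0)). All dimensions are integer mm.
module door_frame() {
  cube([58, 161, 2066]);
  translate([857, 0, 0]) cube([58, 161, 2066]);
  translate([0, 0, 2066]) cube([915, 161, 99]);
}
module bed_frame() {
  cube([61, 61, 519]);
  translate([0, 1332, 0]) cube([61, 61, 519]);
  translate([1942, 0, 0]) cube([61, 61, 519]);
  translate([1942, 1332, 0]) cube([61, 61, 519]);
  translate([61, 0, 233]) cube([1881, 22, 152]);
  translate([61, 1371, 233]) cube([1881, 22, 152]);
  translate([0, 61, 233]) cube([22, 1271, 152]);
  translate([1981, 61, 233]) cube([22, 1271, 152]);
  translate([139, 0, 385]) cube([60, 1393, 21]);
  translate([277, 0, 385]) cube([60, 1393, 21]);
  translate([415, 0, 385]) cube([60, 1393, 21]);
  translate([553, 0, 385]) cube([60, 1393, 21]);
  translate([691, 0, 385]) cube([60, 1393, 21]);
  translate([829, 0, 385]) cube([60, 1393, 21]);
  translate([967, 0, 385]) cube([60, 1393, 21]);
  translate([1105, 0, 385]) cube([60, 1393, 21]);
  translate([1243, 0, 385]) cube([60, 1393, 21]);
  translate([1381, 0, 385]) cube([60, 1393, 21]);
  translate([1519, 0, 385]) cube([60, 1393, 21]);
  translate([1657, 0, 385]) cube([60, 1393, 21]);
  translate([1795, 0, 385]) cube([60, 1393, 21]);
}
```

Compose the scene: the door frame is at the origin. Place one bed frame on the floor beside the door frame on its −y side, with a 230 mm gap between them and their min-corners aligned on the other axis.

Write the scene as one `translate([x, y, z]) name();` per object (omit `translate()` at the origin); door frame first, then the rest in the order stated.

door_frame();
translate([0, -1623, 0]) bed_frame();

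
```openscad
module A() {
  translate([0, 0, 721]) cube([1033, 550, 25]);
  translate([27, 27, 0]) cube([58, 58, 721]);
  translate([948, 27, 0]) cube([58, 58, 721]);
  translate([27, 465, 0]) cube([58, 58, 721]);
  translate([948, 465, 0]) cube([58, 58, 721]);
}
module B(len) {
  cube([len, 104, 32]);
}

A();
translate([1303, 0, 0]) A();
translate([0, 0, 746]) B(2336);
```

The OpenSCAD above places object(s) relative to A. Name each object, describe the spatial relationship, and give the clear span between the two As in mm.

Second table starts at x = 1303; first ends at x = 1033; clear span = 1303 − 1033 = 270 mm.

A is a table. B is a beam. A beam spans the tops of two tables. The clear span between the two tables is 270 mm.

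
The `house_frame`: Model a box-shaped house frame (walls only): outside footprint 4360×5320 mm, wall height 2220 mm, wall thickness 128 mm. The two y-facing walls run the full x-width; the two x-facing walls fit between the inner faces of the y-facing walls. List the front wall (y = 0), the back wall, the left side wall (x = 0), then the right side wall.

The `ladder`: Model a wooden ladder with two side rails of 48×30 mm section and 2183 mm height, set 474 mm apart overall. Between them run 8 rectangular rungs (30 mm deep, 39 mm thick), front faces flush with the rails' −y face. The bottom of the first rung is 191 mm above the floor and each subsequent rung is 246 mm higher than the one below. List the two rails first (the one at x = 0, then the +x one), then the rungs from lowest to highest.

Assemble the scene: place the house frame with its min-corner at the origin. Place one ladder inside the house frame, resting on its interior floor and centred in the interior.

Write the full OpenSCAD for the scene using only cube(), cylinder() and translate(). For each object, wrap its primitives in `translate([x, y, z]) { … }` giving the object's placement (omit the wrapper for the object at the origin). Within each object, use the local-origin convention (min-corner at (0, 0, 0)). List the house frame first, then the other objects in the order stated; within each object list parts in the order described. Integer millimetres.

cube([4360, 128, 2220]);
translate([0, 5192, 0]) cube([4360, 128, 2220]);
translate([0, 128, 0]) cube([128, 5064, 2220]);
translate([4232, 128, 0]) cube([128, 5064, 2220]);
translate([1943, 2645, 0]) {
  cube([48, 30, 2183]);
  translate([426, 0, 0]) cube([48, 30, 2183]);
  translate([48, 0, 191]) cube([378, 30, 39]);
  translate([48, 0, 437]) cube([378, 30, 39]);
  translate([48, 0, 683]) cube([378, 30, 39]);
  translate([48, 0, 929]) cube([378, 30, 39]);
  translate([48, 0, 1175]) cube([378, 30, 39]);
  translate([48, 0, 1421]) cube([378, 30, 39]);
  translate([48, 0, 1667]) cube([378, 30, 39]);
  translate([48, 0, 1913]) cube([378, 30, 39]);
}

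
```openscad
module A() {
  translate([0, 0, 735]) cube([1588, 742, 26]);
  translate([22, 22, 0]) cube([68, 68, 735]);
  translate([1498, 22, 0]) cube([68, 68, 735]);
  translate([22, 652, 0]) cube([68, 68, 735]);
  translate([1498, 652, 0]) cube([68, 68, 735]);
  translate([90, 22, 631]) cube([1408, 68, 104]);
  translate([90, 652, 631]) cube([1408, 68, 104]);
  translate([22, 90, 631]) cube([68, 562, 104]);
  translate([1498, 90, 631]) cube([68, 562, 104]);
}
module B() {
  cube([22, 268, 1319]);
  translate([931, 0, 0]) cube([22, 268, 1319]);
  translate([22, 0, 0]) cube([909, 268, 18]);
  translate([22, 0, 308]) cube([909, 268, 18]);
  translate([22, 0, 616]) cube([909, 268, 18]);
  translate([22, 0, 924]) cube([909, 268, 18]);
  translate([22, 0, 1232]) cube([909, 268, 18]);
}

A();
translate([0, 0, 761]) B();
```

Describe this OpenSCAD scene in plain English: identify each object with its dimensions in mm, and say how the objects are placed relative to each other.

A is a table with a 1588×742 mm rectangular top, 26 mm thick, top surface at z = 761 mm, supported by four 68×68 mm square legs, each inset 22 mm from the nearest pair of top edges, running from the floor. Four apron rails, 68 mm thick and 104 mm tall, run between adjacent legs with their top edges flush with the underside of the top and their outer faces flush with the legs' outer faces.

B is a bookshelf 953 mm wide overall, 268 mm deep and 1319 mm tall. The two sides are 22 mm thick vertical panels. 5 horizontal shelves of 18 mm thickness span between the inner faces of the sides; the lowest shelf sits on the floor and shelves are stacked with a clear vertical gap of 290 mm between each pair.

The bookshelf is on top of the table.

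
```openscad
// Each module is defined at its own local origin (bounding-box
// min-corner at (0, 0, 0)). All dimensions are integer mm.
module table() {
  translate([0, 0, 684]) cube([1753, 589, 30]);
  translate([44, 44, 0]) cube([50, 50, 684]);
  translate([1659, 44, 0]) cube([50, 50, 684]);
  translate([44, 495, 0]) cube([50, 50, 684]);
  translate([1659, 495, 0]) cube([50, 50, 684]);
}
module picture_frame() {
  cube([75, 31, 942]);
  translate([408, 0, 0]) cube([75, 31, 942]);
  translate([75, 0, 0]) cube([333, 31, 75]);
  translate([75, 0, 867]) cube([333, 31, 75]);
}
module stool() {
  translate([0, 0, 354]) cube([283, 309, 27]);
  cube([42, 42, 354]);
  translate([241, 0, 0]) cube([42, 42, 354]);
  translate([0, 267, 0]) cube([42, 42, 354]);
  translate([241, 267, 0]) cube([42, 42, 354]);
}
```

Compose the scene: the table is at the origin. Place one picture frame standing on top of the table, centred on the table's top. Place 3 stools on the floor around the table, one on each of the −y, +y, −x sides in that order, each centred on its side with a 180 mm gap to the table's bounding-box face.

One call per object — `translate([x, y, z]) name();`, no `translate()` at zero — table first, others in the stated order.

table();
translate([635, 279, 714]) picture_frame();
translate([735, -489, 0]) stool();
translate([735, 769, 0]) stool();
translate([-463, 140, 0]) stool();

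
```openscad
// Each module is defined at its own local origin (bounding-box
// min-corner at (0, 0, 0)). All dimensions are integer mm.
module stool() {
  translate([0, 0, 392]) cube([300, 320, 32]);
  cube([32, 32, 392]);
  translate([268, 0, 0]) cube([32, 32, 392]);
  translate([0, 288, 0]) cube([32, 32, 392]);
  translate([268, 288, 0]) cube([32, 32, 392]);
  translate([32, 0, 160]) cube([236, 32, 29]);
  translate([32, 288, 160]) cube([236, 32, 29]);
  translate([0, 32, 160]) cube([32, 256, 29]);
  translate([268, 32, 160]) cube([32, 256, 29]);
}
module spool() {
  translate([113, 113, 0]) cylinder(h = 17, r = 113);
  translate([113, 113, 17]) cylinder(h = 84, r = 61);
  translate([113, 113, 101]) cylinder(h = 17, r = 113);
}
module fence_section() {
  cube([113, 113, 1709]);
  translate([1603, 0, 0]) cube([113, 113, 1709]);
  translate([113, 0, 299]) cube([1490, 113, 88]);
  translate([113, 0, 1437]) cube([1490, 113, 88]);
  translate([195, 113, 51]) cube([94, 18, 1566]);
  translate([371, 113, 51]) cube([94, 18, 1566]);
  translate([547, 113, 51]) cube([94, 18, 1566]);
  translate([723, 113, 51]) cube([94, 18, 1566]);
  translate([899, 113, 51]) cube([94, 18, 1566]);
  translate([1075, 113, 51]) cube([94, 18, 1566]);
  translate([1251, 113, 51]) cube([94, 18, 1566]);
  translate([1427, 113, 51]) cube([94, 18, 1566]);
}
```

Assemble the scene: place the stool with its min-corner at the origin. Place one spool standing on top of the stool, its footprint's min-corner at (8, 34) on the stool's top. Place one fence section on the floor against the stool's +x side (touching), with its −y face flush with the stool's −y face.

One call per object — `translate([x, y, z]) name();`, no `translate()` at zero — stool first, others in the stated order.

stool();
translate([8, 34, 424]) spool();
translate([300, 0, 0]) fence_section();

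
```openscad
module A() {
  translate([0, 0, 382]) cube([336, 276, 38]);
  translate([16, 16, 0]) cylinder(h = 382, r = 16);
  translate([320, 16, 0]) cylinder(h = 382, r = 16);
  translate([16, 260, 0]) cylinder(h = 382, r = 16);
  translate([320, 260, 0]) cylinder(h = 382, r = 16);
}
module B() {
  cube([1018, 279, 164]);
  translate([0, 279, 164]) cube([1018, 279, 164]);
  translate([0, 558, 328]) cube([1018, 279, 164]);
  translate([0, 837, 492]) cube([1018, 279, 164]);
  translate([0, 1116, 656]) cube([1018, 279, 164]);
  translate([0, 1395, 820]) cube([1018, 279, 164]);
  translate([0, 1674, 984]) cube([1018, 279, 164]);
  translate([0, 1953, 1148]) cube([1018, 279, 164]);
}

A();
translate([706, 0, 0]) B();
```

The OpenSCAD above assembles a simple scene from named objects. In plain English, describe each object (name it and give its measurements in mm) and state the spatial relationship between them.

A is a four-legged stool. The seat is 336×276 mm, 38 mm thick, top at z = 420 mm. It stands on four round legs, each 32 mm in diameter, from z = 0 to the seat underside, each leg's axis is inset half a diameter from the nearest pair of seat edges (so the leg's bounding box is flush with the corner).

B is a straight staircase of 8 solid steps. Each step is 1018 mm wide (x), 279 mm deep (y, the going) and 164 mm tall (the rise). The first step rests on the floor; each subsequent step sits one going further in +y and one rise higher in +z, directly behind and above the previous step with no overlap.

The staircase is on the floor beside the stool on its +x side.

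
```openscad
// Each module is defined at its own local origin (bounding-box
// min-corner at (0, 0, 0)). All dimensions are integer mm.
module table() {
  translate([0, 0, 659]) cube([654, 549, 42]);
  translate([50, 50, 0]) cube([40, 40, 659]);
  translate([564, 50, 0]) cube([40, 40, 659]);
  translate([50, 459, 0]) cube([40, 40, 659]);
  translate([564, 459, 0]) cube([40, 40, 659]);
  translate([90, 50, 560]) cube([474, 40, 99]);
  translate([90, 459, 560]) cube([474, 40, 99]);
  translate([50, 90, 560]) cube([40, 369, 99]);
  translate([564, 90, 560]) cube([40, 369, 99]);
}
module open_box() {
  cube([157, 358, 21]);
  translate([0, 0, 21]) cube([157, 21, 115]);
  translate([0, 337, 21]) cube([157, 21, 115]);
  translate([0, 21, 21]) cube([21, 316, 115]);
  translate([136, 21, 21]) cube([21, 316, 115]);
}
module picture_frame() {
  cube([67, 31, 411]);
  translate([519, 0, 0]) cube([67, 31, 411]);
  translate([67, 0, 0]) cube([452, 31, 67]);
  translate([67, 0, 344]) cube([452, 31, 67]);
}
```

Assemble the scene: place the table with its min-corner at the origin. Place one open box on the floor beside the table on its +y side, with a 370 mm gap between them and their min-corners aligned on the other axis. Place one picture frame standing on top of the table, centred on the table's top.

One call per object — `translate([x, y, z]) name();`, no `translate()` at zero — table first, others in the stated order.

table();
translate([0, 919, 0]) open_box();
translate([34, 259, 701]) picture_frame();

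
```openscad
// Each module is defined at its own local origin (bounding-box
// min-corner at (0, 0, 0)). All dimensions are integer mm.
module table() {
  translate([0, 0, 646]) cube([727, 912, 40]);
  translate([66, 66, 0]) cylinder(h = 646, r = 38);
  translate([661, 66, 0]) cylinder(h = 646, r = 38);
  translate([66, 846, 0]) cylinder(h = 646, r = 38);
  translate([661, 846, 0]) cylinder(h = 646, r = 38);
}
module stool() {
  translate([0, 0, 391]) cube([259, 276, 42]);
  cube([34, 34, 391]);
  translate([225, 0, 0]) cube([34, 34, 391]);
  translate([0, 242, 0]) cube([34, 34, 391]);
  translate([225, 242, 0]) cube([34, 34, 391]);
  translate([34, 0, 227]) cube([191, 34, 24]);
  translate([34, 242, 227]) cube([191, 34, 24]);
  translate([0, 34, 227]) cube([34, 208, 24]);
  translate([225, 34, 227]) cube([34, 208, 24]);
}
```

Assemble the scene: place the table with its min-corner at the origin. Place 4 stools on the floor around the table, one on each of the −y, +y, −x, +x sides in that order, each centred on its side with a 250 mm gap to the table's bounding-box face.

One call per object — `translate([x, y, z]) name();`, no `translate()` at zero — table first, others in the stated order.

table();
translate([234, -526, 0]) stool();
translate([234, 1162, 0]) stool();
translate([-509, 318, 0]) stool();
translate([977, 318, 0]) stool();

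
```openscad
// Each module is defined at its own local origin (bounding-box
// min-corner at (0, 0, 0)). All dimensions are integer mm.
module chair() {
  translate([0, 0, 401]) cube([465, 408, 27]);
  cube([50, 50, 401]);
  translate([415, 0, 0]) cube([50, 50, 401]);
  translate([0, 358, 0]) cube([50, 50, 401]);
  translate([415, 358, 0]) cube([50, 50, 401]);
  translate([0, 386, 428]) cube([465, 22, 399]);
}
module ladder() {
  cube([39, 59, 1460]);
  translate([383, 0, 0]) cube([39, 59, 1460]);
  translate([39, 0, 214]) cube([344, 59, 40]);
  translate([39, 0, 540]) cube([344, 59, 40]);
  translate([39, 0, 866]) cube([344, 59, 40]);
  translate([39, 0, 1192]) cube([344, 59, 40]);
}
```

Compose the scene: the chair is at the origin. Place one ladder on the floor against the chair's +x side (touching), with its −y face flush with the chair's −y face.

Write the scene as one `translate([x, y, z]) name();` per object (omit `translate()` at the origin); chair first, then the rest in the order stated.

chair();
translate([465, 0, 0]) ladder();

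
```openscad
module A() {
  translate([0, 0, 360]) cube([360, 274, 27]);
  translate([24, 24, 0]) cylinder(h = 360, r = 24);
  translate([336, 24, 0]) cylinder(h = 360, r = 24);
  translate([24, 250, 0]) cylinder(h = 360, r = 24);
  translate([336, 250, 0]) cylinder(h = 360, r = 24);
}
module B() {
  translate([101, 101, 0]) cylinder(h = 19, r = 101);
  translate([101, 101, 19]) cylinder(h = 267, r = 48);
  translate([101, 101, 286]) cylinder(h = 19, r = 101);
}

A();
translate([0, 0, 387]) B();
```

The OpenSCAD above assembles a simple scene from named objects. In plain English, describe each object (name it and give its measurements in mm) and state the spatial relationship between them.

A is a four-legged stool. The seat is a 360×274×27 mm slab whose top surface is at z = 387 mm; four round legs, each 48 mm in diameter, run from the floor (z = 0) to the underside of the seat, each leg's axis is inset half a diameter from the nearest pair of seat edges (so the leg's bounding box is flush with the corner).

B is a spool: two coaxial disc flanges of radius 101 mm and thickness 19 mm, joined by a core cylinder of radius 48 mm and height 267 mm. The lower flange rests on z = 0 and the three cylinders share a vertical axis.

The spool is on top of the stool.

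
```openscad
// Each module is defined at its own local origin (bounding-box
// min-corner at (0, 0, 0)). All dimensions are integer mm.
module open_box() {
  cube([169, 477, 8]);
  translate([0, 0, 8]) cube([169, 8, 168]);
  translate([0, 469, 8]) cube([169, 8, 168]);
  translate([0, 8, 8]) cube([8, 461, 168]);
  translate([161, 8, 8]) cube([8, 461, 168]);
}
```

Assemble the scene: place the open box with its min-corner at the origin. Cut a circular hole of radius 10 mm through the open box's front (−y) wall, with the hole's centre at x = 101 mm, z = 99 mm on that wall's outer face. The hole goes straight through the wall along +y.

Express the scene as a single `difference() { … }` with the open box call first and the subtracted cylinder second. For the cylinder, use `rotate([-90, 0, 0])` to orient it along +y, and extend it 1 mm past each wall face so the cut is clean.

difference() {
  open_box();
  translate([101, -1, 99]) rotate([-90, 0, 0]) cylinder(h = 10, r = 10);
}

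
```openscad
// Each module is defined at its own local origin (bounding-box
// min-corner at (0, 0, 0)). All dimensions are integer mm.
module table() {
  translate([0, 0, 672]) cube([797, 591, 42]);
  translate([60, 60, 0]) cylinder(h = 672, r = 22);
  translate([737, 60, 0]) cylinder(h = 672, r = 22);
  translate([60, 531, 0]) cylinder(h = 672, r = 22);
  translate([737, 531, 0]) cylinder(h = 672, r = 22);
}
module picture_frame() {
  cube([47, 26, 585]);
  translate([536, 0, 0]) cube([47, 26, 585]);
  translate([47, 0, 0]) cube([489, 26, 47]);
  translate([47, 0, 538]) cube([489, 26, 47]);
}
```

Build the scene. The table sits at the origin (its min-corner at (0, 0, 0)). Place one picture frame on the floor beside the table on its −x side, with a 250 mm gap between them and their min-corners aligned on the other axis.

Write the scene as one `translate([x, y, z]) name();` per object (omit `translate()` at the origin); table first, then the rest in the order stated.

table();
translate([-833, 0, 0]) picture_frame();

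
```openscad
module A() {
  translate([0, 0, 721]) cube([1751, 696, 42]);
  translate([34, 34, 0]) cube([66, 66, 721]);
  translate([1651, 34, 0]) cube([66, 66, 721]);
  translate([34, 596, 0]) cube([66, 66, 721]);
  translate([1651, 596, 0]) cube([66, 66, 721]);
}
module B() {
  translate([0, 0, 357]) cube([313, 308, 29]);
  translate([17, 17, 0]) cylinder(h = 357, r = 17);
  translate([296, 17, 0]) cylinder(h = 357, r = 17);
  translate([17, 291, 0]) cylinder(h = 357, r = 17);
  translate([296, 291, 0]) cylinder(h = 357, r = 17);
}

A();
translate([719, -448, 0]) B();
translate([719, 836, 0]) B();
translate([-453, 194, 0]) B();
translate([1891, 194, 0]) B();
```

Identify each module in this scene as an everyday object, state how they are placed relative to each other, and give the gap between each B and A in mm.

A is a table. B is a stool. Four stools sit around the table at the −y, +y, −x, +x sides. The gap between each stool and the table is 140 mm.

Each stool's nearest face is 140 mm from the table's bounding box.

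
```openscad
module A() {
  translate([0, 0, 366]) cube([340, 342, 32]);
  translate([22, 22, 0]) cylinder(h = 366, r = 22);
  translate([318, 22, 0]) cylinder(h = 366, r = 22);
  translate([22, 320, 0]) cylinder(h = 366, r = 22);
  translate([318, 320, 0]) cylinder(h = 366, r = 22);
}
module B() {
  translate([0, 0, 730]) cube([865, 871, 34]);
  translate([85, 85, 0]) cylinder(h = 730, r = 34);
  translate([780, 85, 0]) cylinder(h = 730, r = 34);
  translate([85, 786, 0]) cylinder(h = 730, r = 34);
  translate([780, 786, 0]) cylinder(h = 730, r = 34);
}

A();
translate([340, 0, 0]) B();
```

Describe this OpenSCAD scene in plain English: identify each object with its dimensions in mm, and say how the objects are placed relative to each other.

A is a four-legged stool. The seat is 340×342 mm, 32 mm thick, top at z = 398 mm. It stands on four round legs, each 44 mm in diameter, from z = 0 to the seat underside, each leg's axis is inset half a diameter from the nearest pair of seat edges (so the leg's bounding box is flush with the corner).

B is a table: top 865 mm (x) × 871 mm (y), 34 mm thick, upper face at z = 764 mm, on four round legs of 68 mm diameter, each leg's bounding box inset 51 mm from the nearest pair of top edges, running from z = 0 to the bottom of the top.

The table is against the stool's +x side, with their −y faces flush.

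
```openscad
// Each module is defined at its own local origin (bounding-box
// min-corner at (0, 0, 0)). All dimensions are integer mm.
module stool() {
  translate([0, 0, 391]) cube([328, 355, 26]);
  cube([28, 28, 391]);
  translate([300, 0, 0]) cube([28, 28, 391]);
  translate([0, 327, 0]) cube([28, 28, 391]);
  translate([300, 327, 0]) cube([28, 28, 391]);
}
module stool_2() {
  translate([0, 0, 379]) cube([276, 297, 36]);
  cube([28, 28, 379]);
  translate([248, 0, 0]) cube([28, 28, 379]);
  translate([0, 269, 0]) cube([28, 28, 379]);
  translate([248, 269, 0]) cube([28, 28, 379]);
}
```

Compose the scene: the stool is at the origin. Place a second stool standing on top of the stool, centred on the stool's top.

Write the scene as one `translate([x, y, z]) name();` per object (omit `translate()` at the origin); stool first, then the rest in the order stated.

stool();
translate([26, 29, 417]) stool_2();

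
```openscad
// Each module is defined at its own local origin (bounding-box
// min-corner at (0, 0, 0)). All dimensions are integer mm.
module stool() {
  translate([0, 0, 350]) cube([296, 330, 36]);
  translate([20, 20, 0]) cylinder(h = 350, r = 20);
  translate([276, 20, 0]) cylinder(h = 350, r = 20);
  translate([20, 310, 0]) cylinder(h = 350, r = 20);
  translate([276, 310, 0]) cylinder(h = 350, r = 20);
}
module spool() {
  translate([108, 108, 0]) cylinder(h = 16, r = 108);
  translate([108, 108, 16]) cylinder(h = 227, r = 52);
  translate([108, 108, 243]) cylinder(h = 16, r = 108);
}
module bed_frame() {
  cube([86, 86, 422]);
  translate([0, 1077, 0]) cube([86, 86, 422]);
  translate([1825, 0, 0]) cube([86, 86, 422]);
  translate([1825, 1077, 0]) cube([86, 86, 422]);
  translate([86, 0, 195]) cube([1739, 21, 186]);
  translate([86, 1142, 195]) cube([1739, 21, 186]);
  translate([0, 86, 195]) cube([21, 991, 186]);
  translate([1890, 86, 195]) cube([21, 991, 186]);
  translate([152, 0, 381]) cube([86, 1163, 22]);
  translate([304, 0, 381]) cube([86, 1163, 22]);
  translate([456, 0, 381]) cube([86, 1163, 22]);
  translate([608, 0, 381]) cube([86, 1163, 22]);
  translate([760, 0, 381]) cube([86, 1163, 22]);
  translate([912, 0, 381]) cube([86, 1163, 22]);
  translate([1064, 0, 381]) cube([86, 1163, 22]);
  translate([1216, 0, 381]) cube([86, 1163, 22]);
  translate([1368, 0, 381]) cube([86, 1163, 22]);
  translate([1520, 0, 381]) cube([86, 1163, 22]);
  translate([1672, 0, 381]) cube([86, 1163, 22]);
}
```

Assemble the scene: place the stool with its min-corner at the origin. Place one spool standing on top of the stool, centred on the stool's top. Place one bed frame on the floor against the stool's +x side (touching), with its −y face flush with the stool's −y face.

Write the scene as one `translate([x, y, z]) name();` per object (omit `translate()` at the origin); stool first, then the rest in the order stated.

stool();
translate([40, 57, 386]) spool();
translate([296, 0, 0]) bed_frame();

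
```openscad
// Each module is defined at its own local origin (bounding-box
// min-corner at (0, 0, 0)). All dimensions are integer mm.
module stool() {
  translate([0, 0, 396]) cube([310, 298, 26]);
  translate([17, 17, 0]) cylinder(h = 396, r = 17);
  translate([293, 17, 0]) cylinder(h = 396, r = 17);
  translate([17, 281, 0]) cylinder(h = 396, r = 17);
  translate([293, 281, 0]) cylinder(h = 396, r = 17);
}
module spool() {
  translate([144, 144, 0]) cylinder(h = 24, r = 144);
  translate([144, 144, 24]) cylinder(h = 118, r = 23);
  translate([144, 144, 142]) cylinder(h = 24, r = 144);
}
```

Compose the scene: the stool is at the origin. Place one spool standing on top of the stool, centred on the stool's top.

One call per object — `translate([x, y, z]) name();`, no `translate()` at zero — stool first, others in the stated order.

stool();
translate([11, 5, 422]) spool();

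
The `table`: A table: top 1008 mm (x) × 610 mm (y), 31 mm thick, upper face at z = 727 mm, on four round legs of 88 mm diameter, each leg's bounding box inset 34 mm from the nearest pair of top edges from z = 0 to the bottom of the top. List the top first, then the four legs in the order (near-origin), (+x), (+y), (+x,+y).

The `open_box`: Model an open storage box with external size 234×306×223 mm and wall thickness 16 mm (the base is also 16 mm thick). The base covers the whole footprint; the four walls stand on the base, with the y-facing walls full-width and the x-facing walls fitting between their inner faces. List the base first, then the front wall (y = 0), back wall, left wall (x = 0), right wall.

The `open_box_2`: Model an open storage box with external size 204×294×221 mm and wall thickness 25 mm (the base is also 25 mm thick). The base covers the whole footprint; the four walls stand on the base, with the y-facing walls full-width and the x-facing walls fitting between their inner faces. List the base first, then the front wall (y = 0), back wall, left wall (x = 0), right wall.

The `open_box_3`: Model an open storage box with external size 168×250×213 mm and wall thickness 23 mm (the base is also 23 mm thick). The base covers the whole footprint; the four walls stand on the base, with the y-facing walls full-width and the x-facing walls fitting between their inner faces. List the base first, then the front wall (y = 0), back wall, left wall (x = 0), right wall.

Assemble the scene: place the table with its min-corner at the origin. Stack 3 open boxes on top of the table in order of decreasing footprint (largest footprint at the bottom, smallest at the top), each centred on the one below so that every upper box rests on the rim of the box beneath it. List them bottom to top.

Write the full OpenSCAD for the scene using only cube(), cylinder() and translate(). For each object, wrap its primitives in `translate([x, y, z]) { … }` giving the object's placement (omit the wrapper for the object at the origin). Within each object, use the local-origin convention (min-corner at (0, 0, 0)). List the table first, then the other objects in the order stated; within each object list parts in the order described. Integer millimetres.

translate([0, 0, 696]) cube([1008, 610, 31]);
translate([78, 78, 0]) cylinder(h = 696, r = 44);
translate([930, 78, 0]) cylinder(h = 696, r = 44);
translate([78, 532, 0]) cylinder(h = 696, r = 44);
translate([930, 532, 0]) cylinder(h = 696, r = 44);
translate([387, 152, 727]) {
  cube([234, 306, 16]);
  translate([0, 0, 16]) cube([234, 16, 207]);
  translate([0, 290, 16]) cube([234, 16, 207]);
  translate([0, 16, 16]) cube([16, 274, 207]);
  translate([218, 16, 16]) cube([16, 274, 207]);
}
translate([402, 158, 950]) {
  cube([204, 294, 25]);
  translate([0, 0, 25]) cube([204, 25, 196]);
  translate([0, 269, 25]) cube([204, 25, 196]);
  translate([0, 25, 25]) cube([25, 244, 196]);
  translate([179, 25, 25]) cube([25, 244, 196]);
}
translate([420, 180, 1171]) {
  cube([168, 250, 23]);
  translate([0, 0, 23]) cube([168, 23, 190]);
  translate([0, 227, 23]) cube([168, 23, 190]);
  translate([0, 23, 23]) cube([23, 204, 190]);
  translate([145, 23, 23]) cube([23, 204, 190]);
}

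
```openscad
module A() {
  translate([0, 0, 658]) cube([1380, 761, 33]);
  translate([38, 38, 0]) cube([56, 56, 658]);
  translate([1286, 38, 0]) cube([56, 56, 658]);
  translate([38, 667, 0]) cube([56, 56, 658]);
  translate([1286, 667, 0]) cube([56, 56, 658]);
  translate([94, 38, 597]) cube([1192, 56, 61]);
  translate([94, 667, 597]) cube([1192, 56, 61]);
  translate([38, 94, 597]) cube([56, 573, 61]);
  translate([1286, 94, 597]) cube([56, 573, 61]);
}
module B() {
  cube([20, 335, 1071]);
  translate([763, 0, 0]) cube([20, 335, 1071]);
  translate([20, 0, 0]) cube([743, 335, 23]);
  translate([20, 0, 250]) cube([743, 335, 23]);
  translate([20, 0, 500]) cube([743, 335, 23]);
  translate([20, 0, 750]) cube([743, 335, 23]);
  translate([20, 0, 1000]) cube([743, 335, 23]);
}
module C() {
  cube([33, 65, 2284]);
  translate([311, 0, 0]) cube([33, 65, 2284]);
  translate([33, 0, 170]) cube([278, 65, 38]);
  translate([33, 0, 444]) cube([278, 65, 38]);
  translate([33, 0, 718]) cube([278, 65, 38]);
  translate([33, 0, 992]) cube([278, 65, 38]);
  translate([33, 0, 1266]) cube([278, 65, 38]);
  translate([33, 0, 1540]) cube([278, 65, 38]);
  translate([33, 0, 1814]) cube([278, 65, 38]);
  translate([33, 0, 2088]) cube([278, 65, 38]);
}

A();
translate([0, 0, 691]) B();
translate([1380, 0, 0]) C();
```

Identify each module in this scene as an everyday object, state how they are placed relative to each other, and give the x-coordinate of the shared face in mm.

A is a table. B is a bookshelf. C is a ladder. The bookshelf is on top of the table. The ladder is against the table's +x side, with their −y faces flush. The x-coordinate of the shared face is 1380 mm.

The table's +x face and the ladder's −x face are both at x = 1380 mm.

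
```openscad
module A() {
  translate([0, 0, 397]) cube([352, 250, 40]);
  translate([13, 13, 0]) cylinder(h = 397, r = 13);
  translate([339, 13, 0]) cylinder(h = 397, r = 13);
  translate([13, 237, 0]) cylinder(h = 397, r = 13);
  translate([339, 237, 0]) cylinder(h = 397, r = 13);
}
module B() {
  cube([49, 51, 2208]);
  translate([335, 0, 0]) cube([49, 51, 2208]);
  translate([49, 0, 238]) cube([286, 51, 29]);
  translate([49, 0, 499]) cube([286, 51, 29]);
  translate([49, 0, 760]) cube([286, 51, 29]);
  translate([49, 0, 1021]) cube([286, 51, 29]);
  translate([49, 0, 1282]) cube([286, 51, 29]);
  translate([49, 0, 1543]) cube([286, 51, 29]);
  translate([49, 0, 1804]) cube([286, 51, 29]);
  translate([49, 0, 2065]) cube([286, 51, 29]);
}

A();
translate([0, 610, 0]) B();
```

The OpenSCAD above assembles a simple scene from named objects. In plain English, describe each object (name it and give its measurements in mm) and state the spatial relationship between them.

A is a four-legged stool. The seat is 352×250 mm, 40 mm thick, top at z = 437 mm. It stands on four round legs, each 26 mm in diameter, from z = 0 to the seat underside, each leg's axis is inset half a diameter from the nearest pair of seat edges (so the leg's bounding box is flush with the corner).

B is a straight ladder. Two 49×51 mm vertical rails, 2208 mm tall, stand 384 mm apart (outside-to-outside) with their front faces coplanar on the −y side. 8 rungs, each 51 mm deep and 29 mm tall, span between the inner faces of the rails, front faces flush with the rails. The lowest rung's underside is at z = 238 mm and rungs are spaced 261 mm apart (underside to underside).

The ladder is on the floor beside the stool on its +y side.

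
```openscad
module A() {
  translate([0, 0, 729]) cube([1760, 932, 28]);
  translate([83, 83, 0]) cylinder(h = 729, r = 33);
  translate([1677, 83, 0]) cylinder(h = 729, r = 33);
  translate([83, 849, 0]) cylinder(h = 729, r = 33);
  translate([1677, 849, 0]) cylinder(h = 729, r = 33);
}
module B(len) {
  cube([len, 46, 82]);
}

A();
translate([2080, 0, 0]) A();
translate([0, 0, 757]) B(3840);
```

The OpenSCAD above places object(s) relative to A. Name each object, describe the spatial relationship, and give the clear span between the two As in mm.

A is a table. B is a beam. A beam spans the tops of two tables. The clear span between the two tables is 320 mm.

Second table starts at x = 2080; first ends at x = 1760; clear span = 2080 − 1760 = 320 mm.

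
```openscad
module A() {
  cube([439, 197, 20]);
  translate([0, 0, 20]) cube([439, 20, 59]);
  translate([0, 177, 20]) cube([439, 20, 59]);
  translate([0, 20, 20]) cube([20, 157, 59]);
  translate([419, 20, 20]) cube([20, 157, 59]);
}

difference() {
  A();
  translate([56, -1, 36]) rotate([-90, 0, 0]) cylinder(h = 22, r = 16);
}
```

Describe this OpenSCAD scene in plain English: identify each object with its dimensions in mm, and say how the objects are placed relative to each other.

A is an open storage box with external size 439×197×79 mm and wall thickness 20 mm (the base is also 20 mm thick). The base covers the whole footprint; the four walls stand on the base, with the y-facing walls full-width and the x-facing walls fitting between their inner faces.

The open box has a circular hole of radius 16 mm through its front wall, centred at (x = 56, z = 36).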